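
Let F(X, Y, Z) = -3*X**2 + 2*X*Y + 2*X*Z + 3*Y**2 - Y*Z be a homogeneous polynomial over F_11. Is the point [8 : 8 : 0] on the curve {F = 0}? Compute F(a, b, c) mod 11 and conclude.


F(8,8,0) ≡ 7 (mod 11); P is NOT on the curve.

Evaluate F(8, 8, 0) term-by-term (mod 11).
  -3*X**2 ↦ -3·64·1·1 = -192
  2*X*Y ↦ 2·8·8·1 = 128
  2*X*Z ↦ 2·8·1·0 = 0
  3*Y**2 ↦ 3·1·64·1 = 192
  -Y*Z ↦ -1·1·8·0 = 0
Sum: F(8, 8, 0) = (-192) + (128) + (0) + (192) + (0) = 128.
Reducing mod 11: 128 ≡ 7 (mod 11).
Since F(a, b, c) ≡ 7 ≠ 0 (mod 11), P does NOT lie on the curve.


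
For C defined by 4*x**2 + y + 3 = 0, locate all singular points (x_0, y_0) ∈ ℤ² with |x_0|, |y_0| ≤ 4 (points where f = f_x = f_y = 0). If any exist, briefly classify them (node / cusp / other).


No singular points in the scanned grid; C is smooth there.

Compute partial derivatives:
  f_x = 8*x.
  f_y = 1.
f_y = 1 is a nonzero constant, so f_y never vanishes: no point (x, y) can satisfy f = f_x = f_y = 0. In particular no (x, y) ∈ {−4, ..., 4}² is singular; the curve is smooth.


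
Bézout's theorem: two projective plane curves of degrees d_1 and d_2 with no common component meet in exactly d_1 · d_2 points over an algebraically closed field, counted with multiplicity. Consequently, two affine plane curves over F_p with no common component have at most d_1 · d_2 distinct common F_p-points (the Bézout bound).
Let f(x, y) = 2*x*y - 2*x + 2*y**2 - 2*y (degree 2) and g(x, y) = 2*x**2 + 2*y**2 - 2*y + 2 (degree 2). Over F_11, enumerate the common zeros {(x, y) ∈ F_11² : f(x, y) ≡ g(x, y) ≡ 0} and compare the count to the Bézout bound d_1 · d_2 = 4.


Common zeros: {(2, 9), (3, 8)}; count = 2; Bézout bound = 4.

deg(f) = 2, deg(g) = 2, so Bézout bound = 4.
Scan x ∈ F_11. For each x, list the y ∈ F_11 with f(x, y) ≡ 0 and those with g(x, y) ≡ 0 (mod 11); the common zeros in that column are the intersection.
  x = 0: f ≡ 0 at y ∈ {0, 1}; g ≡ 0 at y ∈ ∅; common: ∅.
  x = 1: f ≡ 0 at y ∈ {1, 10}; g ≡ 0 at y ∈ {5, 7}; common: ∅.
  x = 2: f ≡ 0 at y ∈ {1, 9}; g ≡ 0 at y ∈ {3, 9}; common: {9}.
  x = 3: f ≡ 0 at y ∈ {1, 8}; g ≡ 0 at y ∈ {4, 8}; common: {8}.
  x = 4: f ≡ 0 at y ∈ {1, 7}; g ≡ 0 at y ∈ ∅; common: ∅.
  x = 5: f ≡ 0 at y ∈ {1, 6}; g ≡ 0 at y ∈ ∅; common: ∅.
  x = 6: f ≡ 0 at y ∈ {1, 5}; g ≡ 0 at y ∈ ∅; common: ∅.
  x = 7: f ≡ 0 at y ∈ {1, 4}; g ≡ 0 at y ∈ ∅; common: ∅.
  x = 8: f ≡ 0 at y ∈ {1, 3}; g ≡ 0 at y ∈ {4, 8}; common: ∅.
  x = 9: f ≡ 0 at y ∈ {1, 2}; g ≡ 0 at y ∈ {3, 9}; common: ∅.
  x = 10: f ≡ 0 at y ∈ {1}; g ≡ 0 at y ∈ {5, 7}; common: ∅.
Collecting: common zeros = {(2, 9), (3, 8)}, so the count is 2.
Comparison with the Bézout bound: 2 ≤ 4 = deg(f)·deg(g), as expected for curves with no common component (the affine F_11-count falls short of the bound because intersections may lie at infinity, over extension fields, or carry multiplicity).


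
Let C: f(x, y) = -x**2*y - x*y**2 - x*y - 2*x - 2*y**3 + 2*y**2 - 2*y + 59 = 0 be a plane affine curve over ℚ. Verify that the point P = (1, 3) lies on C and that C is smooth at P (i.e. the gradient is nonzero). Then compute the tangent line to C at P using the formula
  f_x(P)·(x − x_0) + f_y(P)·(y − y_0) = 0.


Tangent line at P: -20*x - 52*y + 176 = 0.

Step 1: f(1, 3) = 0, so P lies on C.
Step 2: partial derivatives
  f_x(x, y) = -2*x*y - y**2 - y - 2, f_y(x, y) = -x**2 - 2*x*y - x - 6*y**2 + 4*y - 2.
  f_x(P) = -20, f_y(P) = -52 (gradient nonzero, so P is smooth).
Step 3: tangent line at P: -20·(x − 1) + -52·(y − 3) = 0.
Expanding: -20*x - 52*y + 176 = 0.


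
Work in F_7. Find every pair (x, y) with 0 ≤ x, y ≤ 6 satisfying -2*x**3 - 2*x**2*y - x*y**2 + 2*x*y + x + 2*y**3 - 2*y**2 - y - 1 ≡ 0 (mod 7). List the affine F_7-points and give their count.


Affine F_7-points: {(0, 4), (1, 2), (1, 5), (3, 4), (4, 1), (5, 3), (6, 0)}; count = 7.

For each of the 49 pairs (x, y) ∈ F_7², evaluate f(x, y) mod 7. Record the zeros.
  x = 0: [0↦6, 1↦5, 2↦5, 3↦4, 4↦0, 5↦5, 6↦3]  zeros at y ∈ {4}
  x = 1: [0↦5, 1↦3, 2↦0, 3↦1, 4↦4, 5↦0, 6↦1]  zeros at y ∈ {2, 5}
  x = 2: [0↦6, 1↦6, 2↦3, 3↦2, 4↦1, 5↦5, 6↦5]  zeros at y ∈ ∅
  x = 3: [0↦4, 1↦2, 2↦2, 3↦2, 4↦0, 5↦1, 6↦3]  zeros at y ∈ {4}
  x = 4: [0↦1, 1↦0, 2↦6, 3↦3, 4↦3, 5↦4, 6↦4]  zeros at y ∈ {1}
  x = 5: [0↦6, 1↦2, 2↦3, 3↦0, 4↦5, 5↦2, 6↦3]  zeros at y ∈ {3}
  x = 6: [0↦0, 1↦3, 2↦2, 3↦2, 4↦1, 5↦4, 6↦2]  zeros at y ∈ {0}
Collecting zeros: affine points = {(0, 4), (1, 2), (1, 5), (3, 4), (4, 1), (5, 3), (6, 0)}.
Total count |C(F_7)_aff| = 7.


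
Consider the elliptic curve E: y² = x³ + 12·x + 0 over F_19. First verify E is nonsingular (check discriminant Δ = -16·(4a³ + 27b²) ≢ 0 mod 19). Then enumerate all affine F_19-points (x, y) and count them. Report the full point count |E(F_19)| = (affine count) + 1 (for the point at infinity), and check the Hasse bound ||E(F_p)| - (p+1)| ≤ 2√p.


Affine points = {(0, 0), (3, 5), (3, 14), (4, 6), (4, 13), (7, 3), (7, 16), (8, 0), (9, 1), (9, 18), (11, 0), (13, 4), (13, 15), (14, 9), (14, 10), (17, 5), (17, 14), (18, 5), (18, 14)}; affine count = 19; |E(F_19)| = 20.

Discriminant check: Δ ∝ 4a³ + 27b² = 4·12³ + 27·0² = 4·1728 + 27·0 ≡ 15 (mod 19). Nonzero ⇒ E is nonsingular.
For each x ∈ F_19, compute rhs = x³ + 12·x + 0 mod 19, then count y ∈ F_19 with y² ≡ rhs.
  x = 0: rhs = 0, matching y values: 0 (1 points).
  x = 1: rhs = 13, matching y values: none (0 points).
  x = 2: rhs = 13, matching y values: none (0 points).
  x = 3: rhs = 6, matching y values: 5, 14 (2 points).
  x = 4: rhs = 17, matching y values: 6, 13 (2 points).
  x = 5: rhs = 14, matching y values: none (0 points).
  x = 6: rhs = 3, matching y values: none (0 points).
  x = 7: rhs = 9, matching y values: 3, 16 (2 points).
  x = 8: rhs = 0, matching y values: 0 (1 points).
  x = 9: rhs = 1, matching y values: 1, 18 (2 points).
  x = 10: rhs = 18, matching y values: none (0 points).
  x = 11: rhs = 0, matching y values: 0 (1 points).
  x = 12: rhs = 10, matching y values: none (0 points).
  x = 13: rhs = 16, matching y values: 4, 15 (2 points).
  x = 14: rhs = 5, matching y values: 9, 10 (2 points).
  x = 15: rhs = 2, matching y values: none (0 points).
  x = 16: rhs = 13, matching y values: none (0 points).
  x = 17: rhs = 6, matching y values: 5, 14 (2 points).
  x = 18: rhs = 6, matching y values: 5, 14 (2 points).
Total affine count: 19.
Full point count |E(F_19)| = 19 + 1 = 20.
Hasse bound: |20 − (19+1)| = |0| = 0 ≤ 2√19 ≈ 8.7178 ✓.


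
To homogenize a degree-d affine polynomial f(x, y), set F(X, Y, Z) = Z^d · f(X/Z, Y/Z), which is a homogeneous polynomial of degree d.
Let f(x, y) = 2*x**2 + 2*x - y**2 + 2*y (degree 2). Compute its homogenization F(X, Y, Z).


F(X, Y, Z) = 2*X**2 + 2*X*Z - Y**2 + 2*Y*Z

deg(f) = 2.
Substitute x = X/Z, y = Y/Z into f, then multiply by Z^2.
  monomial 2·x^2·y^0 ↦ 2·X^2·Y^0·Z^0.
  monomial 2·x^1·y^0 ↦ 2·X^1·Y^0·Z^1.
  monomial -1·x^0·y^2 ↦ -1·X^0·Y^2·Z^0.
  monomial 2·x^0·y^1 ↦ 2·X^0·Y^1·Z^1.
Collecting: F(X, Y, Z) = 2*X**2 + 2*X*Z - Y**2 + 2*Y*Z.


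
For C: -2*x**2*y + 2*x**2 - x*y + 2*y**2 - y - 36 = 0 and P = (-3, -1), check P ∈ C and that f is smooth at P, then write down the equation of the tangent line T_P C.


Tangent line at P: -23*x - 20*y - 89 = 0.

Step 1: f(-3, -1) = 0, so P lies on C.
Step 2: partial derivatives
  f_x(x, y) = -4*x*y + 4*x - y, f_y(x, y) = -2*x**2 - x + 4*y - 1.
  f_x(P) = -23, f_y(P) = -20 (gradient nonzero, so P is smooth).
Step 3: tangent line at P: -23·(x − -3) + -20·(y − -1) = 0.
Expanding: -23*x - 20*y - 89 = 0.


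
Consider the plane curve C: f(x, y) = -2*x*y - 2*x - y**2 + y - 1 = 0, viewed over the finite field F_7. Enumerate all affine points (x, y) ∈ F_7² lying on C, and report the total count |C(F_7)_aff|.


Affine F_7-points: {(0, 3), (0, 5), (3, 0), (3, 2), (5, 1), (5, 4)}; count = 6.

For each of the 49 pairs (x, y) ∈ F_7², evaluate f(x, y) mod 7. Record the zeros.
  x = 0: [0↦6, 1↦6, 2↦4, 3↦0, 4↦1, 5↦0, 6↦4]  zeros at y ∈ {3, 5}
  x = 1: [0↦4, 1↦2, 2↦5, 3↦6, 4↦5, 5↦2, 6↦4]  zeros at y ∈ ∅
  x = 2: [0↦2, 1↦5, 2↦6, 3↦5, 4↦2, 5↦4, 6↦4]  zeros at y ∈ ∅
  x = 3: [0↦0, 1↦1, 2↦0, 3↦4, 4↦6, 5↦6, 6↦4]  zeros at y ∈ {0, 2}
  x = 4: [0↦5, 1↦4, 2↦1, 3↦3, 4↦3, 5↦1, 6↦4]  zeros at y ∈ ∅
  x = 5: [0↦3, 1↦0, 2↦2, 3↦2, 4↦0, 5↦3, 6↦4]  zeros at y ∈ {1, 4}
  x = 6: [0↦1, 1↦3, 2↦3, 3↦1, 4↦4, 5↦5, 6↦4]  zeros at y ∈ ∅
Collecting zeros: affine points = {(0, 3), (0, 5), (3, 0), (3, 2), (5, 1), (5, 4)}.
Total count |C(F_7)_aff| = 6.


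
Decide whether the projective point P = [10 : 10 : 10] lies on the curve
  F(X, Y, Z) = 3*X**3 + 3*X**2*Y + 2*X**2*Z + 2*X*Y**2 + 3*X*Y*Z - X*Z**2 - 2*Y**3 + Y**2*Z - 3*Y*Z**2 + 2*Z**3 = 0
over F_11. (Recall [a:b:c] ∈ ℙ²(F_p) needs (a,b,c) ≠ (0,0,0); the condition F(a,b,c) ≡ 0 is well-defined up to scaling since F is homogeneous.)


F(10,10,10) ≡ 1 (mod 11); P is NOT on the curve.

Evaluate F(10, 10, 10) term-by-term (mod 11).
  3*X**3 ↦ 3·1000·1·1 = 3000
  3*X**2*Y ↦ 3·100·10·1 = 3000
  2*X**2*Z ↦ 2·100·1·10 = 2000
  2*X*Y**2 ↦ 2·10·100·1 = 2000
  3*X*Y*Z ↦ 3·10·10·10 = 3000
  -X*Z**2 ↦ -1·10·1·100 = -1000
  -2*Y**3 ↦ -2·1·1000·1 = -2000
  Y**2*Z ↦ 1·1·100·10 = 1000
  -3*Y*Z**2 ↦ -3·1·10·100 = -3000
  2*Z**3 ↦ 2·1·1·1000 = 2000
Sum: F(10, 10, 10) = (3000) + (3000) + (2000) + (2000) + (3000) + (-1000) + (-2000) + (1000) + (-3000) + (2000) = 10000.
Reducing mod 11: 10000 ≡ 1 (mod 11).
Since F(a, b, c) ≡ 1 ≠ 0 (mod 11), P does NOT lie on the curve.


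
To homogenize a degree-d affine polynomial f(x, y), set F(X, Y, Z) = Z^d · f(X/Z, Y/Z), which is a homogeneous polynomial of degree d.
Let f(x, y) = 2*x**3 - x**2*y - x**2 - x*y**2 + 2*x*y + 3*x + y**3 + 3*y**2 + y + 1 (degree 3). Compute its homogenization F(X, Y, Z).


F(X, Y, Z) = 2*X**3 - X**2*Y - X**2*Z - X*Y**2 + 2*X*Y*Z + 3*X*Z**2 + Y**3 + 3*Y**2*Z + Y*Z**2 + Z**3

deg(f) = 3.
Substitute x = X/Z, y = Y/Z into f, then multiply by Z^3.
  monomial 2·x^3·y^0 ↦ 2·X^3·Y^0·Z^0.
  monomial -1·x^2·y^1 ↦ -1·X^2·Y^1·Z^0.
  monomial -1·x^2·y^0 ↦ -1·X^2·Y^0·Z^1.
  monomial -1·x^1·y^2 ↦ -1·X^1·Y^2·Z^0.
  monomial 2·x^1·y^1 ↦ 2·X^1·Y^1·Z^1.
  monomial 3·x^1·y^0 ↦ 3·X^1·Y^0·Z^2.
  monomial 1·x^0·y^3 ↦ 1·X^0·Y^3·Z^0.
  monomial 3·x^0·y^2 ↦ 3·X^0·Y^2·Z^1.
  monomial 1·x^0·y^1 ↦ 1·X^0·Y^1·Z^2.
  monomial 1·x^0·y^0 ↦ 1·X^0·Y^0·Z^3.
Collecting: F(X, Y, Z) = 2*X**3 - X**2*Y - X**2*Z - X*Y**2 + 2*X*Y*Z + 3*X*Z**2 + Y**3 + 3*Y**2*Z + Y*Z**2 + Z**3.


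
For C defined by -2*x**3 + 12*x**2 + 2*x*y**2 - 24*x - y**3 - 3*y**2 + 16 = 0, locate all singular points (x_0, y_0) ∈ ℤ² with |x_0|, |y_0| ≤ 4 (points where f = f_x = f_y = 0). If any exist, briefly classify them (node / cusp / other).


Singular points: {(2, 0)}; classification: cusp.

Compute partial derivatives:
  f_x = -6*x**2 + 24*x + 2*y**2 - 24.
  f_y = 4*x*y - 3*y**2 - 6*y.
Scan x_0 ∈ {−4, ..., 4}. For each x_0, f_y(x_0, y) is a polynomial in y; find its integer roots y ∈ {−4, ..., 4}, then test f_x and f at those candidates.
  x = -4: f_y(-4, y) = -3*y**2 - 22*y; vanishes at y ∈ {0}. (-4, 0): f_x = -216 ≠ 0.
  x = -3: f_y(-3, y) = -3*y**2 - 18*y; vanishes at y ∈ {0}. (-3, 0): f_x = -150 ≠ 0.
  x = -2: f_y(-2, y) = -3*y**2 - 14*y; vanishes at y ∈ {0}. (-2, 0): f_x = -96 ≠ 0.
  x = -1: f_y(-1, y) = -3*y**2 - 10*y; vanishes at y ∈ {0}. (-1, 0): f_x = -54 ≠ 0.
  x = 0: f_y(0, y) = -3*y**2 - 6*y; vanishes at y ∈ {-2, 0}. (0, -2): f_x = -16 ≠ 0; (0, 0): f_x = -24 ≠ 0.
  x = 1: f_y(1, y) = -3*y**2 - 2*y; vanishes at y ∈ {0}. (1, 0): f_x = -6 ≠ 0.
  x = 2: f_y(2, y) = -3*y**2 + 2*y; vanishes at y ∈ {0}. (2, 0): f_x = 0, f = 0 — SINGULAR.
  x = 3: f_y(3, y) = -3*y**2 + 6*y; vanishes at y ∈ {0, 2}. (3, 0): f_x = -6 ≠ 0; (3, 2): f_x = 2 ≠ 0.
  x = 4: f_y(4, y) = -3*y**2 + 10*y; vanishes at y ∈ {0}. (4, 0): f_x = -24 ≠ 0.
Only singular point on the grid: (2, 0).
Classify: substitute x = 2 + u, y = 0 + v and expand: f = -2*u**3 + 2*u*v**2 - v**3 + v**2.
No constant or linear terms (consistent with a singular point). Quadratic part: v**2. Cubic part: -2*u**3 + 2*u*v**2 - v**3.
The quadratic part v**2 is a perfect square, so there is a single (double) tangent line v = 0, i.e. y = 0. Restricting the cubic part to that line (v = 0) leaves -2*u**3 ≠ 0, so f is not divisible by v and the branch is v² ≈ 2*u**3 to lowest order — this is a cusp.
Classification: cusp.


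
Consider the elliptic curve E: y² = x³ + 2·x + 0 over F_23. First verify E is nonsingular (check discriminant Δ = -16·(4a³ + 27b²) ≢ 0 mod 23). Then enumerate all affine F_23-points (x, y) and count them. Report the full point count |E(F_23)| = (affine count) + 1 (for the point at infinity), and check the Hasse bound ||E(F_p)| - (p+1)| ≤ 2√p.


Affine points = {(0, 0), (1, 7), (1, 16), (2, 9), (2, 14), (4, 7), (4, 16), (7, 9), (7, 14), (10, 10), (10, 13), (12, 2), (12, 21), (14, 9), (14, 14), (15, 1), (15, 22), (17, 5), (17, 18), (18, 7), (18, 16), (20, 6), (20, 17)}; affine count = 23; |E(F_23)| = 24.

Discriminant check: Δ ∝ 4a³ + 27b² = 4·2³ + 27·0² = 4·8 + 27·0 ≡ 9 (mod 23). Nonzero ⇒ E is nonsingular.
For each x ∈ F_23, compute rhs = x³ + 2·x + 0 mod 23, then count y ∈ F_23 with y² ≡ rhs.
  x = 0: rhs = 0, matching y values: 0 (1 points).
  x = 1: rhs = 3, matching y values: 7, 16 (2 points).
  x = 2: rhs = 12, matching y values: 9, 14 (2 points).
  x = 3: rhs = 10, matching y values: none (0 points).
  x = 4: rhs = 3, matching y values: 7, 16 (2 points).
  x = 5: rhs = 20, matching y values: none (0 points).
  x = 6: rhs = 21, matching y values: none (0 points).
  x = 7: rhs = 12, matching y values: 9, 14 (2 points).
  x = 8: rhs = 22, matching y values: none (0 points).
  x = 9: rhs = 11, matching y values: none (0 points).
  x = 10: rhs = 8, matching y values: 10, 13 (2 points).
  x = 11: rhs = 19, matching y values: none (0 points).
  x = 12: rhs = 4, matching y values: 2, 21 (2 points).
  x = 13: rhs = 15, matching y values: none (0 points).
  x = 14: rhs = 12, matching y values: 9, 14 (2 points).
  x = 15: rhs = 1, matching y values: 1, 22 (2 points).
  x = 16: rhs = 11, matching y values: none (0 points).
  x = 17: rhs = 2, matching y values: 5, 18 (2 points).
  x = 18: rhs = 3, matching y values: 7, 16 (2 points).
  x = 19: rhs = 20, matching y values: none (0 points).
  x = 20: rhs = 13, matching y values: 6, 17 (2 points).
  x = 21: rhs = 11, matching y values: none (0 points).
  x = 22: rhs = 20, matching y values: none (0 points).
Total affine count: 23.
Full point count |E(F_23)| = 23 + 1 = 24.
Hasse bound: |24 − (23+1)| = |0| = 0 ≤ 2√23 ≈ 9.5917 ✓.


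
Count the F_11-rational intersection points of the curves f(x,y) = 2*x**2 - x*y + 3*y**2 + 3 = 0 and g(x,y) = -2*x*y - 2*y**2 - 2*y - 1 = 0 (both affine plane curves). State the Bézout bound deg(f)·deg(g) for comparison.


Common zeros: {(4, 9), (5, 2)}; count = 2; Bézout bound = 4.

deg(f) = 2, deg(g) = 2, so Bézout bound = 4.
Scan x ∈ F_11. For each x, list the y ∈ F_11 with f(x, y) ≡ 0 and those with g(x, y) ≡ 0 (mod 11); the common zeros in that column are the intersection.
  x = 0: f ≡ 0 at y ∈ ∅; g ≡ 0 at y ∈ ∅; common: ∅.
  x = 1: f ≡ 0 at y ∈ ∅; g ≡ 0 at y ∈ ∅; common: ∅.
  x = 2: f ≡ 0 at y ∈ {0, 8}; g ≡ 0 at y ∈ ∅; common: ∅.
  x = 3: f ≡ 0 at y ∈ ∅; g ≡ 0 at y ∈ {1, 6}; common: ∅.
  x = 4: f ≡ 0 at y ∈ {7, 9}; g ≡ 0 at y ∈ {8, 9}; common: {9}.
  x = 5: f ≡ 0 at y ∈ {2, 7}; g ≡ 0 at y ∈ {2, 3}; common: {2}.
  x = 6: f ≡ 0 at y ∈ {4, 9}; g ≡ 0 at y ∈ {5, 10}; common: ∅.
  x = 7: f ≡ 0 at y ∈ {2, 4}; g ≡ 0 at y ∈ ∅; common: ∅.
  x = 8: f ≡ 0 at y ∈ ∅; g ≡ 0 at y ∈ ∅; common: ∅.
  x = 9: f ≡ 0 at y ∈ {0, 3}; g ≡ 0 at y ∈ ∅; common: ∅.
  x = 10: f ≡ 0 at y ∈ ∅; g ≡ 0 at y ∈ {4, 7}; common: ∅.
Collecting: common zeros = {(4, 9), (5, 2)}, so the count is 2.
Comparison with the Bézout bound: 2 ≤ 4 = deg(f)·deg(g), as expected for curves with no common component (the affine F_11-count falls short of the bound because intersections may lie at infinity, over extension fields, or carry multiplicity).


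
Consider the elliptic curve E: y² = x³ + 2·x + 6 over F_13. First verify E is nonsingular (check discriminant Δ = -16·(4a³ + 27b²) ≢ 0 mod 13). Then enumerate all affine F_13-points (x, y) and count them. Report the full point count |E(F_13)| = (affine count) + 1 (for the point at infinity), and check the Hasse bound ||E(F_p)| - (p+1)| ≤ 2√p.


Affine points = {(1, 3), (1, 10), (3, 0), (4, 0), (6, 0), (7, 5), (7, 8), (8, 1), (8, 12), (9, 5), (9, 8), (10, 5), (10, 8), (12, 4), (12, 9)}; affine count = 15; |E(F_13)| = 16.

Discriminant check: Δ ∝ 4a³ + 27b² = 4·2³ + 27·6² = 4·8 + 27·36 ≡ 3 (mod 13). Nonzero ⇒ E is nonsingular.
For each x ∈ F_13, compute rhs = x³ + 2·x + 6 mod 13, then count y ∈ F_13 with y² ≡ rhs.
  x = 0: rhs = 6, matching y values: none (0 points).
  x = 1: rhs = 9, matching y values: 3, 10 (2 points).
  x = 2: rhs = 5, matching y values: none (0 points).
  x = 3: rhs = 0, matching y values: 0 (1 points).
  x = 4: rhs = 0, matching y values: 0 (1 points).
  x = 5: rhs = 11, matching y values: none (0 points).
  x = 6: rhs = 0, matching y values: 0 (1 points).
  x = 7: rhs = 12, matching y values: 5, 8 (2 points).
  x = 8: rhs = 1, matching y values: 1, 12 (2 points).
  x = 9: rhs = 12, matching y values: 5, 8 (2 points).
  x = 10: rhs = 12, matching y values: 5, 8 (2 points).
  x = 11: rhs = 7, matching y values: none (0 points).
  x = 12: rhs = 3, matching y values: 4, 9 (2 points).
Total affine count: 15.
Full point count |E(F_13)| = 15 + 1 = 16.
Hasse bound: |16 − (13+1)| = |2| = 2 ≤ 2√13 ≈ 7.2111 ✓.


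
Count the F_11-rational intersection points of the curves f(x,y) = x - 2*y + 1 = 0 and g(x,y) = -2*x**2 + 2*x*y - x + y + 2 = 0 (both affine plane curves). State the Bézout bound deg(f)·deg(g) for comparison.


Common zeros: ∅; count = 0; Bézout bound = 2.

deg(f) = 1, deg(g) = 2, so Bézout bound = 2.
Scan x ∈ F_11. For each x, list the y ∈ F_11 with f(x, y) ≡ 0 and those with g(x, y) ≡ 0 (mod 11); the common zeros in that column are the intersection.
  x = 0: f ≡ 0 at y ∈ {6}; g ≡ 0 at y ∈ {9}; common: ∅.
  x = 1: f ≡ 0 at y ∈ {1}; g ≡ 0 at y ∈ {4}; common: ∅.
  x = 2: f ≡ 0 at y ∈ {7}; g ≡ 0 at y ∈ {6}; common: ∅.
  x = 3: f ≡ 0 at y ∈ {2}; g ≡ 0 at y ∈ {9}; common: ∅.
  x = 4: f ≡ 0 at y ∈ {8}; g ≡ 0 at y ∈ {5}; common: ∅.
  x = 5: f ≡ 0 at y ∈ {3}; g ≡ 0 at y ∈ ∅; common: ∅.
  x = 6: f ≡ 0 at y ∈ {9}; g ≡ 0 at y ∈ {5}; common: ∅.
  x = 7: f ≡ 0 at y ∈ {4}; g ≡ 0 at y ∈ {1}; common: ∅.
  x = 8: f ≡ 0 at y ∈ {10}; g ≡ 0 at y ∈ {4}; common: ∅.
  x = 9: f ≡ 0 at y ∈ {5}; g ≡ 0 at y ∈ {6}; common: ∅.
  x = 10: f ≡ 0 at y ∈ {0}; g ≡ 0 at y ∈ {1}; common: ∅.
Collecting: common zeros = ∅, so the count is 0.
Comparison with the Bézout bound: 0 ≤ 2 = deg(f)·deg(g), as expected for curves with no common component (the affine F_11-count falls short of the bound because intersections may lie at infinity, over extension fields, or carry multiplicity).


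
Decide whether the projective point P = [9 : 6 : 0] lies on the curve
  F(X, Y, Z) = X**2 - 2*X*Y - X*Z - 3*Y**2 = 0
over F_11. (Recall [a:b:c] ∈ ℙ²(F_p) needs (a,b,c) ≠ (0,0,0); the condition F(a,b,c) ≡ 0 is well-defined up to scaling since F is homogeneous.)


F(9,6,0) ≡ 8 (mod 11); P is NOT on the curve.

Evaluate F(9, 6, 0) term-by-term (mod 11).
  X**2 ↦ 1·81·1·1 = 81
  -2*X*Y ↦ -2·9·6·1 = -108
  -X*Z ↦ -1·9·1·0 = 0
  -3*Y**2 ↦ -3·1·36·1 = -108
Sum: F(9, 6, 0) = (81) + (-108) + (0) + (-108) = -135.
Reducing mod 11: -135 ≡ 8 (mod 11).
Since F(a, b, c) ≡ 8 ≠ 0 (mod 11), P does NOT lie on the curve.


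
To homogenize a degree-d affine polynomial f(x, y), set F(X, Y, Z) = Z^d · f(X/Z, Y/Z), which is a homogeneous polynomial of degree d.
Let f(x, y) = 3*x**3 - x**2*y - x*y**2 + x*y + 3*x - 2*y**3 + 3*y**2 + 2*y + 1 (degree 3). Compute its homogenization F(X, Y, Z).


F(X, Y, Z) = 3*X**3 - X**2*Y - X*Y**2 + X*Y*Z + 3*X*Z**2 - 2*Y**3 + 3*Y**2*Z + 2*Y*Z**2 + Z**3

deg(f) = 3.
Substitute x = X/Z, y = Y/Z into f, then multiply by Z^3.
  monomial 3·x^3·y^0 ↦ 3·X^3·Y^0·Z^0.
  monomial -1·x^2·y^1 ↦ -1·X^2·Y^1·Z^0.
  monomial -1·x^1·y^2 ↦ -1·X^1·Y^2·Z^0.
  monomial 1·x^1·y^1 ↦ 1·X^1·Y^1·Z^1.
  monomial 3·x^1·y^0 ↦ 3·X^1·Y^0·Z^2.
  monomial -2·x^0·y^3 ↦ -2·X^0·Y^3·Z^0.
  monomial 3·x^0·y^2 ↦ 3·X^0·Y^2·Z^1.
  monomial 2·x^0·y^1 ↦ 2·X^0·Y^1·Z^2.
  monomial 1·x^0·y^0 ↦ 1·X^0·Y^0·Z^3.
Collecting: F(X, Y, Z) = 3*X**3 - X**2*Y - X*Y**2 + X*Y*Z + 3*X*Z**2 - 2*Y**3 + 3*Y**2*Z + 2*Y*Z**2 + Z**3.


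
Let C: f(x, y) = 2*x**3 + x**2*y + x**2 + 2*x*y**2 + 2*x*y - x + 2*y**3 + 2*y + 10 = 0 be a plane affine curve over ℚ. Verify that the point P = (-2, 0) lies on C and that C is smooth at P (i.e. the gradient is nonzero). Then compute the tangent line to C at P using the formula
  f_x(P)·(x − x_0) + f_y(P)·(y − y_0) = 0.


Tangent line at P: 19*x + 2*y + 38 = 0.

Step 1: f(-2, 0) = 0, so P lies on C.
Step 2: partial derivatives
  f_x(x, y) = 6*x**2 + 2*x*y + 2*x + 2*y**2 + 2*y - 1, f_y(x, y) = x**2 + 4*x*y + 2*x + 6*y**2 + 2.
  f_x(P) = 19, f_y(P) = 2 (gradient nonzero, so P is smooth).
Step 3: tangent line at P: 19·(x − -2) + 2·(y − 0) = 0.
Expanding: 19*x + 2*y + 38 = 0.


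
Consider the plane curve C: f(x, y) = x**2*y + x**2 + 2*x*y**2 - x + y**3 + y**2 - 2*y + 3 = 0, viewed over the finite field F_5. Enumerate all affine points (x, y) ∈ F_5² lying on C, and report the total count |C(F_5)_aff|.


Affine F_5-points: {(0, 4), (2, 0), (3, 3), (4, 0), (4, 3)}; count = 5.

For each of the 25 pairs (x, y) ∈ F_5², evaluate f(x, y) mod 5. Record the zeros.
  x = 0: [0↦3, 1↦3, 2↦1, 3↦3, 4↦0]  zeros at y ∈ {4}
  x = 1: [0↦3, 1↦1, 2↦1, 3↦4, 4↦1]  zeros at y ∈ ∅
  x = 2: [0↦0, 1↦3, 2↦2, 3↦3, 4↦2]  zeros at y ∈ {0}
  x = 3: [0↦4, 1↦4, 2↦4, 3↦0, 4↦3]  zeros at y ∈ {3}
  x = 4: [0↦0, 1↦4, 2↦2, 3↦0, 4↦4]  zeros at y ∈ {0, 3}
Collecting zeros: affine points = {(0, 4), (2, 0), (3, 3), (4, 0), (4, 3)}.
Total count |C(F_5)_aff| = 5.


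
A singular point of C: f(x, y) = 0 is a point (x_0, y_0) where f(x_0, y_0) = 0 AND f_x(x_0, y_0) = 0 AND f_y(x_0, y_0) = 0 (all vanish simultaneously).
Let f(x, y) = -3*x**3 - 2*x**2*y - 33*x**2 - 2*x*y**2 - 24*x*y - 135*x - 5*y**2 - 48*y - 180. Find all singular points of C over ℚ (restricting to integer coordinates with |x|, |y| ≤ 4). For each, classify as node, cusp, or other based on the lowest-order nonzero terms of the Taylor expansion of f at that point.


Singular points: {(-3, -3)}; classification: cusp.

Compute partial derivatives:
  f_x = -9*x**2 - 4*x*y - 66*x - 2*y**2 - 24*y - 135.
  f_y = -2*x**2 - 4*x*y - 24*x - 10*y - 48.
Scan x_0 ∈ {−4, ..., 4}. For each x_0, f_y(x_0, y) is a polynomial in y; find its integer roots y ∈ {−4, ..., 4}, then test f_x and f at those candidates.
  x = -4: f_y(-4, y) = 6*y + 16; no integer root y with |y| ≤ 4.
  x = -3: f_y(-3, y) = 2*y + 6; vanishes at y ∈ {-3}. (-3, -3): f_x = 0, f = 0 — SINGULAR.
  x = -2: f_y(-2, y) = -2*y - 8; vanishes at y ∈ {-4}. (-2, -4): f_x = -7 ≠ 0.
  x = -1: f_y(-1, y) = -6*y - 26; no integer root y with |y| ≤ 4.
  x = 0: f_y(0, y) = -10*y - 48; no integer root y with |y| ≤ 4.
  x = 1: f_y(1, y) = -14*y - 74; no integer root y with |y| ≤ 4.
  x = 2: f_y(2, y) = -18*y - 104; no integer root y with |y| ≤ 4.
  x = 3: f_y(3, y) = -22*y - 138; no integer root y with |y| ≤ 4.
  x = 4: f_y(4, y) = -26*y - 176; no integer root y with |y| ≤ 4.
Only singular point on the grid: (-3, -3).
Classify: substitute x = -3 + u, y = -3 + v and expand: f = -3*u**3 - 2*u**2*v - 2*u*v**2 + v**2.
No constant or linear terms (consistent with a singular point). Quadratic part: v**2. Cubic part: -3*u**3 - 2*u**2*v - 2*u*v**2.
The quadratic part v**2 is a perfect square, so there is a single (double) tangent line v = 0, i.e. y = -3. Restricting the cubic part to that line (v = 0) leaves -3*u**3 ≠ 0, so f is not divisible by v and the branch is v² ≈ 3*u**3 to lowest order — this is a cusp.
Classification: cusp.


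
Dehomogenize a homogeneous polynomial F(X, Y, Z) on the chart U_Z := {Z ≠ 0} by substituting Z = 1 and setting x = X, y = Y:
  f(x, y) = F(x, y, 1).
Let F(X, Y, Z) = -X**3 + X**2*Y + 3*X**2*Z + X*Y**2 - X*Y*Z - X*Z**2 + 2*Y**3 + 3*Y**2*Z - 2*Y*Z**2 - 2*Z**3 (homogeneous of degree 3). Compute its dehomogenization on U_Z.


f(x, y) = -x**3 + x**2*y + 3*x**2 + x*y**2 - x*y - x + 2*y**3 + 3*y**2 - 2*y - 2

On U_Z we set Z = 1. Each monomial c·X^i·Y^j·Z^k in F becomes c·x^i·y^j·1^k = c·x^i·y^j.
Substituting Z = 1: F(X, Y, 1) = -x**3 + x**2*y + 3*x**2 + x*y**2 - x*y - x + 2*y**3 + 3*y**2 - 2*y - 2.
Note: deg(f) ≤ deg(F) = 3; strict inequality happens when F is divisible by Z (lost terms).


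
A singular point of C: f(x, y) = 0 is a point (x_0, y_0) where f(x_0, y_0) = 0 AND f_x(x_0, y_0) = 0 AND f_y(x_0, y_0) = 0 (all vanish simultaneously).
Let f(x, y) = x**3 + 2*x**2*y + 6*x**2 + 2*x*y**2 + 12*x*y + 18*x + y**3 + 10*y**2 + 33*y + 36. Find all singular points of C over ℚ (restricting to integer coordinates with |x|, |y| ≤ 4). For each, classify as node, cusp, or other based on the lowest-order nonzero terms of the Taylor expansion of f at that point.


Singular points: {(0, -3)}; classification: cusp.

Compute partial derivatives:
  f_x = 3*x**2 + 4*x*y + 12*x + 2*y**2 + 12*y + 18.
  f_y = 2*x**2 + 4*x*y + 12*x + 3*y**2 + 20*y + 33.
Scan x_0 ∈ {−4, ..., 4}. For each x_0, f_y(x_0, y) is a polynomial in y; find its integer roots y ∈ {−4, ..., 4}, then test f_x and f at those candidates.
  x = -4: f_y(-4, y) = 3*y**2 + 4*y + 17; no integer root y with |y| ≤ 4.
  x = -3: f_y(-3, y) = 3*y**2 + 8*y + 15; no integer root y with |y| ≤ 4.
  x = -2: f_y(-2, y) = 3*y**2 + 12*y + 17; no integer root y with |y| ≤ 4.
  x = -1: f_y(-1, y) = 3*y**2 + 16*y + 23; no integer root y with |y| ≤ 4.
  x = 0: f_y(0, y) = 3*y**2 + 20*y + 33; vanishes at y ∈ {-3}. (0, -3): f_x = 0, f = 0 — SINGULAR.
  x = 1: f_y(1, y) = 3*y**2 + 24*y + 47; no integer root y with |y| ≤ 4.
  x = 2: f_y(2, y) = 3*y**2 + 28*y + 65; no integer root y with |y| ≤ 4.
  x = 3: f_y(3, y) = 3*y**2 + 32*y + 87; no integer root y with |y| ≤ 4.
  x = 4: f_y(4, y) = 3*y**2 + 36*y + 113; no integer root y with |y| ≤ 4.
Only singular point on the grid: (0, -3).
Classify: substitute x = 0 + u, y = -3 + v and expand: f = u**3 + 2*u**2*v + 2*u*v**2 + v**3 + v**2.
No constant or linear terms (consistent with a singular point). Quadratic part: v**2. Cubic part: u**3 + 2*u**2*v + 2*u*v**2 + v**3.
The quadratic part v**2 is a perfect square, so there is a single (double) tangent line v = 0, i.e. y = -3. Restricting the cubic part to that line (v = 0) leaves u**3 ≠ 0, so f is not divisible by v and the branch is v² ≈ -u**3 to lowest order — this is a cusp.
Classification: cusp.


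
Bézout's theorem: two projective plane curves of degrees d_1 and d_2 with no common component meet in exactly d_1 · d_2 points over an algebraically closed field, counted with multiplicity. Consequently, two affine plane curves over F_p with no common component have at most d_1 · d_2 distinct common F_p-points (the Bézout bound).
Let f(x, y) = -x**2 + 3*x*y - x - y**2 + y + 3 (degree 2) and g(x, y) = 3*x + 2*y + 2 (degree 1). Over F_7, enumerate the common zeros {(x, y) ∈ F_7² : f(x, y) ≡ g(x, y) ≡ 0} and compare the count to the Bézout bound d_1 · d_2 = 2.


Common zeros: {(6, 4)}; count = 1; Bézout bound = 2.

deg(f) = 2, deg(g) = 1, so Bézout bound = 2.
Scan x ∈ F_7. For each x, list the y ∈ F_7 with f(x, y) ≡ 0 and those with g(x, y) ≡ 0 (mod 7); the common zeros in that column are the intersection.
  x = 0: f ≡ 0 at y ∈ ∅; g ≡ 0 at y ∈ {6}; common: ∅.
  x = 1: f ≡ 0 at y ∈ ∅; g ≡ 0 at y ∈ {1}; common: ∅.
  x = 2: f ≡ 0 at y ∈ {2, 5}; g ≡ 0 at y ∈ {3}; common: ∅.
  x = 3: f ≡ 0 at y ∈ {1, 2}; g ≡ 0 at y ∈ {5}; common: ∅.
  x = 4: f ≡ 0 at y ∈ ∅; g ≡ 0 at y ∈ {0}; common: ∅.
  x = 5: f ≡ 0 at y ∈ {4, 5}; g ≡ 0 at y ∈ {2}; common: ∅.
  x = 6: f ≡ 0 at y ∈ {1, 4}; g ≡ 0 at y ∈ {4}; common: {4}.
Collecting: common zeros = {(6, 4)}, so the count is 1.
Comparison with the Bézout bound: 1 ≤ 2 = deg(f)·deg(g), as expected for curves with no common component (the affine F_7-count falls short of the bound because intersections may lie at infinity, over extension fields, or carry multiplicity).


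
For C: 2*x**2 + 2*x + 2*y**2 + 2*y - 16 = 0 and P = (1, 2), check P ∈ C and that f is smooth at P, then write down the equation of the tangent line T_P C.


Tangent line at P: 6*x + 10*y - 26 = 0.

Step 1: f(1, 2) = 0, so P lies on C.
Step 2: partial derivatives
  f_x(x, y) = 4*x + 2, f_y(x, y) = 4*y + 2.
  f_x(P) = 6, f_y(P) = 10 (gradient nonzero, so P is smooth).
Step 3: tangent line at P: 6·(x − 1) + 10·(y − 2) = 0.
Expanding: 6*x + 10*y - 26 = 0.


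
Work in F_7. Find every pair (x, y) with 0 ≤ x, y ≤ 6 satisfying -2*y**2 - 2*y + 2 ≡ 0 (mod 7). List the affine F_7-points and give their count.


Affine F_7-points: ∅; count = 0.

For each of the 49 pairs (x, y) ∈ F_7², evaluate f(x, y) mod 7. Record the zeros.
  x = 0: [0↦2, 1↦5, 2↦4, 3↦6, 4↦4, 5↦5, 6↦2]  zeros at y ∈ ∅
  x = 1: [0↦2, 1↦5, 2↦4, 3↦6, 4↦4, 5↦5, 6↦2]  zeros at y ∈ ∅
  x = 2: [0↦2, 1↦5, 2↦4, 3↦6, 4↦4, 5↦5, 6↦2]  zeros at y ∈ ∅
  x = 3: [0↦2, 1↦5, 2↦4, 3↦6, 4↦4, 5↦5, 6↦2]  zeros at y ∈ ∅
  x = 4: [0↦2, 1↦5, 2↦4, 3↦6, 4↦4, 5↦5, 6↦2]  zeros at y ∈ ∅
  x = 5: [0↦2, 1↦5, 2↦4, 3↦6, 4↦4, 5↦5, 6↦2]  zeros at y ∈ ∅
  x = 6: [0↦2, 1↦5, 2↦4, 3↦6, 4↦4, 5↦5, 6↦2]  zeros at y ∈ ∅
Collecting zeros: affine points = ∅.
Total count |C(F_7)_aff| = 0.


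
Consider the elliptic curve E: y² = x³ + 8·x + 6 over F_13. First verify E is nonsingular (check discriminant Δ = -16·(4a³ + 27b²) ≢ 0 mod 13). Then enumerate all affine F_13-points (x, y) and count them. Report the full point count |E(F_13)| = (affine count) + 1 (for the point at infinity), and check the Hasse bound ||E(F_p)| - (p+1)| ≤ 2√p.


Affine points = {(2, 2), (2, 11), (6, 6), (6, 7), (8, 6), (8, 7), (9, 1), (9, 12), (12, 6), (12, 7)}; affine count = 10; |E(F_13)| = 11.

Discriminant check: Δ ∝ 4a³ + 27b² = 4·8³ + 27·6² = 4·512 + 27·36 ≡ 4 (mod 13). Nonzero ⇒ E is nonsingular.
For each x ∈ F_13, compute rhs = x³ + 8·x + 6 mod 13, then count y ∈ F_13 with y² ≡ rhs.
  x = 0: rhs = 6, matching y values: none (0 points).
  x = 1: rhs = 2, matching y values: none (0 points).
  x = 2: rhs = 4, matching y values: 2, 11 (2 points).
  x = 3: rhs = 5, matching y values: none (0 points).
  x = 4: rhs = 11, matching y values: none (0 points).
  x = 5: rhs = 2, matching y values: none (0 points).
  x = 6: rhs = 10, matching y values: 6, 7 (2 points).
  x = 7: rhs = 2, matching y values: none (0 points).
  x = 8: rhs = 10, matching y values: 6, 7 (2 points).
  x = 9: rhs = 1, matching y values: 1, 12 (2 points).
  x = 10: rhs = 7, matching y values: none (0 points).
  x = 11: rhs = 8, matching y values: none (0 points).
  x = 12: rhs = 10, matching y values: 6, 7 (2 points).
Total affine count: 10.
Full point count |E(F_13)| = 10 + 1 = 11.
Hasse bound: |11 − (13+1)| = |-3| = 3 ≤ 2√13 ≈ 7.2111 ✓.


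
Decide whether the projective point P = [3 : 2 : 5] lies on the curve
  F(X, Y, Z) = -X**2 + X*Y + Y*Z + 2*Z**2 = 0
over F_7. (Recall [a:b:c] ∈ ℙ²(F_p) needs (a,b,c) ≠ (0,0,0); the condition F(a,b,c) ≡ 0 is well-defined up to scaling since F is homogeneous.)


F(3,2,5) ≡ 1 (mod 7); P is NOT on the curve.

Evaluate F(3, 2, 5) term-by-term (mod 7).
  -X**2 ↦ -1·9·1·1 = -9
  X*Y ↦ 1·3·2·1 = 6
  Y*Z ↦ 1·1·2·5 = 10
  2*Z**2 ↦ 2·1·1·25 = 50
Sum: F(3, 2, 5) = (-9) + (6) + (10) + (50) = 57.
Reducing mod 7: 57 ≡ 1 (mod 7).
Since F(a, b, c) ≡ 1 ≠ 0 (mod 7), P does NOT lie on the curve.


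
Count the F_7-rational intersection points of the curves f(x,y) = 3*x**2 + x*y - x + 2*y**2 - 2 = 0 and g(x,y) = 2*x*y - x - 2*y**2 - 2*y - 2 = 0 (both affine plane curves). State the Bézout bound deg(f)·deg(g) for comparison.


Common zeros: {(1, 3)}; count = 1; Bézout bound = 4.

deg(f) = 2, deg(g) = 2, so Bézout bound = 4.
Scan x ∈ F_7. For each x, list the y ∈ F_7 with f(x, y) ≡ 0 and those with g(x, y) ≡ 0 (mod 7); the common zeros in that column are the intersection.
  x = 0: f ≡ 0 at y ∈ {1, 6}; g ≡ 0 at y ∈ {2, 4}; common: ∅.
  x = 1: f ≡ 0 at y ∈ {0, 3}; g ≡ 0 at y ∈ {3, 4}; common: {3}.
  x = 2: f ≡ 0 at y ∈ ∅; g ≡ 0 at y ∈ {4}; common: ∅.
  x = 3: f ≡ 0 at y ∈ {3, 6}; g ≡ 0 at y ∈ {4, 5}; common: ∅.
  x = 4: f ≡ 0 at y ∈ {0, 5}; g ≡ 0 at y ∈ {4, 6}; common: ∅.
  x = 5: f ≡ 0 at y ∈ ∅; g ≡ 0 at y ∈ {0, 4}; common: ∅.
  x = 6: f ≡ 0 at y ∈ ∅; g ≡ 0 at y ∈ {1, 4}; common: ∅.
Collecting: common zeros = {(1, 3)}, so the count is 1.
Comparison with the Bézout bound: 1 ≤ 4 = deg(f)·deg(g), as expected for curves with no common component (the affine F_7-count falls short of the bound because intersections may lie at infinity, over extension fields, or carry multiplicity).


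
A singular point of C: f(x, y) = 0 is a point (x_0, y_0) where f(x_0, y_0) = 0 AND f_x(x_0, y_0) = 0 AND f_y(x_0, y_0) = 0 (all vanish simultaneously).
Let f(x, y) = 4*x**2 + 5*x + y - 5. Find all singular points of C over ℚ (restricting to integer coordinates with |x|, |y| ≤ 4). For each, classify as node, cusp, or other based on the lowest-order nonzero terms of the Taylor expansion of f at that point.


No singular points in the scanned grid; C is smooth there.

Compute partial derivatives:
  f_x = 8*x + 5.
  f_y = 1.
f_y = 1 is a nonzero constant, so f_y never vanishes: no point (x, y) can satisfy f = f_x = f_y = 0. In particular no (x, y) ∈ {−4, ..., 4}² is singular; the curve is smooth.


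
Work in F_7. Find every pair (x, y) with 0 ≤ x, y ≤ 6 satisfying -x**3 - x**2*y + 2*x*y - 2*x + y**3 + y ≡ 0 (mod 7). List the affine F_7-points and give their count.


Affine F_7-points: {(0, 0), (1, 1), (2, 4), (2, 6), (6, 2)}; count = 5.

For each of the 49 pairs (x, y) ∈ F_7², evaluate f(x, y) mod 7. Record the zeros.
  x = 0: [0↦0, 1↦2, 2↦3, 3↦2, 4↦5, 5↦4, 6↦5]  zeros at y ∈ {0}
  x = 1: [0↦4, 1↦0, 2↦2, 3↦2, 4↦6, 5↦6, 6↦1]  zeros at y ∈ {1}
  x = 2: [0↦2, 1↦4, 2↦5, 3↦4, 4↦0, 5↦6, 6↦0]  zeros at y ∈ {4, 6}
  x = 3: [0↦2, 1↦1, 2↦6, 3↦2, 4↦2, 5↦5, 6↦3]  zeros at y ∈ ∅
  x = 4: [0↦5, 1↦6, 2↦6, 3↦4, 4↦6, 5↦4, 6↦4]  zeros at y ∈ ∅
  x = 5: [0↦5, 1↦6, 2↦6, 3↦4, 4↦6, 5↦4, 6↦4]  zeros at y ∈ ∅
  x = 6: [0↦3, 1↦2, 2↦0, 3↦3, 4↦3, 5↦6, 6↦4]  zeros at y ∈ {2}
Collecting zeros: affine points = {(0, 0), (1, 1), (2, 4), (2, 6), (6, 2)}.
Total count |C(F_7)_aff| = 5.


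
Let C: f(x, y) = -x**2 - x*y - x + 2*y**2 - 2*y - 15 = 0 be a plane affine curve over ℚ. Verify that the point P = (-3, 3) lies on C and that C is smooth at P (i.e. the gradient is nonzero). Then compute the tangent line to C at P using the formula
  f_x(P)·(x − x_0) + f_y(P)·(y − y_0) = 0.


Tangent line at P: 2*x + 13*y - 33 = 0.

Step 1: f(-3, 3) = 0, so P lies on C.
Step 2: partial derivatives
  f_x(x, y) = -2*x - y - 1, f_y(x, y) = -x + 4*y - 2.
  f_x(P) = 2, f_y(P) = 13 (gradient nonzero, so P is smooth).
Step 3: tangent line at P: 2·(x − -3) + 13·(y − 3) = 0.
Expanding: 2*x + 13*y - 33 = 0.


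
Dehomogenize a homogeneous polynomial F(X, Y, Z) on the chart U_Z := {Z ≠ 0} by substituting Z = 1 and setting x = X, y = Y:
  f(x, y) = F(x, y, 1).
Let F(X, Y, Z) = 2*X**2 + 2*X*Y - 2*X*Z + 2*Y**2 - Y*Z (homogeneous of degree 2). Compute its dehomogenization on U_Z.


f(x, y) = 2*x**2 + 2*x*y - 2*x + 2*y**2 - y

On U_Z we set Z = 1. Each monomial c·X^i·Y^j·Z^k in F becomes c·x^i·y^j·1^k = c·x^i·y^j.
Substituting Z = 1: F(X, Y, 1) = 2*x**2 + 2*x*y - 2*x + 2*y**2 - y.
Note: deg(f) ≤ deg(F) = 2; strict inequality happens when F is divisible by Z (lost terms).


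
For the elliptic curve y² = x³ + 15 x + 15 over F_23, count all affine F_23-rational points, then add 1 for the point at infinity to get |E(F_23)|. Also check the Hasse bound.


Affine points = {(1, 10), (1, 13), (3, 8), (3, 15), (4, 1), (4, 22), (5, 10), (5, 13), (7, 7), (7, 16), (8, 7), (8, 16), (11, 4), (11, 19), (14, 5), (14, 18), (15, 2), (15, 21), (16, 2), (16, 21), (17, 10), (17, 13), (19, 11), (19, 12), (20, 9), (20, 14), (21, 0)}; affine count = 27; |E(F_23)| = 28.

Discriminant check: Δ ∝ 4a³ + 27b² = 4·15³ + 27·15² = 4·3375 + 27·225 ≡ 2 (mod 23). Nonzero ⇒ E is nonsingular.
For each x ∈ F_23, compute rhs = x³ + 15·x + 15 mod 23, then count y ∈ F_23 with y² ≡ rhs.
  x = 0: rhs = 15, matching y values: none (0 points).
  x = 1: rhs = 8, matching y values: 10, 13 (2 points).
  x = 2: rhs = 7, matching y values: none (0 points).
  x = 3: rhs = 18, matching y values: 8, 15 (2 points).
  x = 4: rhs = 1, matching y values: 1, 22 (2 points).
  x = 5: rhs = 8, matching y values: 10, 13 (2 points).
  x = 6: rhs = 22, matching y values: none (0 points).
  x = 7: rhs = 3, matching y values: 7, 16 (2 points).
  x = 8: rhs = 3, matching y values: 7, 16 (2 points).
  x = 9: rhs = 5, matching y values: none (0 points).
  x = 10: rhs = 15, matching y values: none (0 points).
  x = 11: rhs = 16, matching y values: 4, 19 (2 points).
  x = 12: rhs = 14, matching y values: none (0 points).
  x = 13: rhs = 15, matching y values: none (0 points).
  x = 14: rhs = 2, matching y values: 5, 18 (2 points).
  x = 15: rhs = 4, matching y values: 2, 21 (2 points).
  x = 16: rhs = 4, matching y values: 2, 21 (2 points).
  x = 17: rhs = 8, matching y values: 10, 13 (2 points).
  x = 18: rhs = 22, matching y values: none (0 points).
  x = 19: rhs = 6, matching y values: 11, 12 (2 points).
  x = 20: rhs = 12, matching y values: 9, 14 (2 points).
  x = 21: rhs = 0, matching y values: 0 (1 points).
  x = 22: rhs = 22, matching y values: none (0 points).
Total affine count: 27.
Full point count |E(F_23)| = 27 + 1 = 28.
Hasse bound: |28 − (23+1)| = |4| = 4 ≤ 2√23 ≈ 9.5917 ✓.


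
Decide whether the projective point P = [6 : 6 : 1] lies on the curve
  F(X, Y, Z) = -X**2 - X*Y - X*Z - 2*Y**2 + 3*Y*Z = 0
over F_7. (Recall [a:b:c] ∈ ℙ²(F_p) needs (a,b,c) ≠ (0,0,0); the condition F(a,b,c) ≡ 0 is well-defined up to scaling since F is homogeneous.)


F(6,6,1) ≡ 1 (mod 7); P is NOT on the curve.

Evaluate F(6, 6, 1) term-by-term (mod 7).
  -X**2 ↦ -1·36·1·1 = -36
  -X*Y ↦ -1·6·6·1 = -36
  -X*Z ↦ -1·6·1·1 = -6
  -2*Y**2 ↦ -2·1·36·1 = -72
  3*Y*Z ↦ 3·1·6·1 = 18
Sum: F(6, 6, 1) = (-36) + (-36) + (-6) + (-72) + (18) = -132.
Reducing mod 7: -132 ≡ 1 (mod 7).
Since F(a, b, c) ≡ 1 ≠ 0 (mod 7), P does NOT lie on the curve.


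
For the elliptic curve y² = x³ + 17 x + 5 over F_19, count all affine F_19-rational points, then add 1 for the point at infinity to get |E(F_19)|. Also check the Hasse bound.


Affine points = {(0, 9), (0, 10), (1, 2), (1, 17), (2, 3), (2, 16), (3, 8), (3, 11), (4, 2), (4, 17), (5, 5), (5, 14), (6, 0), (7, 7), (7, 12), (8, 8), (8, 11), (10, 4), (10, 15), (14, 2), (14, 17), (15, 5), (15, 14), (17, 1), (17, 18), (18, 5), (18, 14)}; affine count = 27; |E(F_19)| = 28.

Discriminant check: Δ ∝ 4a³ + 27b² = 4·17³ + 27·5² = 4·4913 + 27·25 ≡ 16 (mod 19). Nonzero ⇒ E is nonsingular.
For each x ∈ F_19, compute rhs = x³ + 17·x + 5 mod 19, then count y ∈ F_19 with y² ≡ rhs.
  x = 0: rhs = 5, matching y values: 9, 10 (2 points).
  x = 1: rhs = 4, matching y values: 2, 17 (2 points).
  x = 2: rhs = 9, matching y values: 3, 16 (2 points).
  x = 3: rhs = 7, matching y values: 8, 11 (2 points).
  x = 4: rhs = 4, matching y values: 2, 17 (2 points).
  x = 5: rhs = 6, matching y values: 5, 14 (2 points).
  x = 6: rhs = 0, matching y values: 0 (1 points).
  x = 7: rhs = 11, matching y values: 7, 12 (2 points).
  x = 8: rhs = 7, matching y values: 8, 11 (2 points).
  x = 9: rhs = 13, matching y values: none (0 points).
  x = 10: rhs = 16, matching y values: 4, 15 (2 points).
  x = 11: rhs = 3, matching y values: none (0 points).
  x = 12: rhs = 18, matching y values: none (0 points).
  x = 13: rhs = 10, matching y values: none (0 points).
  x = 14: rhs = 4, matching y values: 2, 17 (2 points).
  x = 15: rhs = 6, matching y values: 5, 14 (2 points).
  x = 16: rhs = 3, matching y values: none (0 points).
  x = 17: rhs = 1, matching y values: 1, 18 (2 points).
  x = 18: rhs = 6, matching y values: 5, 14 (2 points).
Total affine count: 27.
Full point count |E(F_19)| = 27 + 1 = 28.
Hasse bound: |28 − (19+1)| = |8| = 8 ≤ 2√19 ≈ 8.7178 ✓.
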